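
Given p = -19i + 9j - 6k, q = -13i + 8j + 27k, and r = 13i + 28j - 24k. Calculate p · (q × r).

q × r:
i: 8·(-24) - 27·28 = -192 - 756 = -948
j: 27·13 - (-13)·(-24) = 351 - 312 = 39
k: (-13)·28 - 8·13 = -364 - 104 = -468
q × r = (-948, 39, -468)
p · (q × r) = (-19)·(-948) + 9·39 + (-6)·(-468) = 18012 + 351 + 2808 = 21171

21171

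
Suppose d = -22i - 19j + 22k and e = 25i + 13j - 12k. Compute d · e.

d · e = (-22)·25 + (-19)·13 + 22·(-12) = -550 - 247 - 264 = -1061

-1061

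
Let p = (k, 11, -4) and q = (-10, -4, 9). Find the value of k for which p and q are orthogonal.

-8

p · q = k·(-10) + 11·(-4) + (-4)·9 = -80 - 10k
Set equal to 0: -10k = 80, so k = -8.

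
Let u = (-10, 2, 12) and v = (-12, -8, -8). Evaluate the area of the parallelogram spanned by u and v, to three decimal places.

259.600

i: 2·(-8) - 12·(-8) = -16 - (-96) = 80
j: 12·(-12) - (-10)·(-8) = -144 - 80 = -224
k: (-10)·(-8) - 2·(-12) = 80 - (-24) = 104
u × v = (80, -224, 104)
|u × v| = √(80² + (-224)² + 104²) = √67392 ≈ 259.5997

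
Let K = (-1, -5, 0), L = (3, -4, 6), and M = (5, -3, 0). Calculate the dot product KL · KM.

KL = L − K = (4, 1, 6)
KM = M − K = (6, 2, 0)
KL · KM = 4·6 + 1·2 + 6·0 = 24 + 2 + 0 = 26

26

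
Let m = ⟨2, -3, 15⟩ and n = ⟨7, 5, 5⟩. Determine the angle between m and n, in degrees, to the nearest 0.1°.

m · n = 2·7 + (-3)·5 + 15·5 = 14 - 15 + 75 = 74
|m|² = 4 + 9 + 225 = 238,  |m| = √238 ≈ 15.427249
|n|² = 49 + 25 + 25 = 99,  |n| = √99 ≈ 9.949874
cos θ = 74 / (15.427249 · 9.949874) ≈ 0.48209
θ = arccos(0.48209) ≈ 61.2°

61.2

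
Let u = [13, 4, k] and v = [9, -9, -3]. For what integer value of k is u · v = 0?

27

u · v = 13·9 + 4·(-9) + k·(-3) = 81 - 3k
Set equal to 0: -3k = -81, so k = 27.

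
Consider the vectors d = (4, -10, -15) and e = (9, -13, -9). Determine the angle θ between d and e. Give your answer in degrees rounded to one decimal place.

26.4

d · e = 4·9 + (-10)·(-13) + (-15)·(-9) = 36 + 130 + 135 = 301
|d|² = 16 + 100 + 225 = 341,  |d| = √341 ≈ 18.466185
|e|² = 81 + 169 + 81 = 331,  |e| = √331 ≈ 18.193405
cos θ = 301 / (18.466185 · 18.193405) ≈ 0.89593
θ = arccos(0.89593) ≈ 26.4°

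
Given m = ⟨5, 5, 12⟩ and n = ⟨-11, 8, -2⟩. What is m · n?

m · n = 5·(-11) + 5·8 + 12·(-2) = -55 + 40 - 24 = -39

-39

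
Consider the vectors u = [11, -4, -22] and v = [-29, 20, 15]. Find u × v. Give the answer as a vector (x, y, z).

i: (-4)·15 - (-22)·20 = -60 - (-440) = 380
j: (-22)·(-29) - 11·15 = 638 - 165 = 473
k: 11·20 - (-4)·(-29) = 220 - 116 = 104
u × v = (380, 473, 104)

(380, 473, 104)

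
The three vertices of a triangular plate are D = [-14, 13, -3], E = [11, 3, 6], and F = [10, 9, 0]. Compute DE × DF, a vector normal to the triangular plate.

DE = (25, -10, 9)
DF = (24, -4, 3)
i: (-10)·3 - 9·(-4) = -30 - (-36) = 6
j: 9·24 - 25·3 = 216 - 75 = 141
k: 25·(-4) - (-10)·24 = -100 - (-240) = 140
DE × DF = (6, 141, 140)

(6, 141, 140)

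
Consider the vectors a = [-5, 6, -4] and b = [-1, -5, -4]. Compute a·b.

-9

a · b = (-5)·(-1) + 6·(-5) + (-4)·(-4) = 5 - 30 + 16 = -9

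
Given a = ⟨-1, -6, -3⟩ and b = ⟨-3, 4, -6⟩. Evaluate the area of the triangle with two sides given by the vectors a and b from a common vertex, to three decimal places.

26.443

i: (-6)·(-6) - (-3)·4 = 36 - (-12) = 48
j: (-3)·(-3) - (-1)·(-6) = 9 - 6 = 3
k: (-1)·4 - (-6)·(-3) = -4 - 18 = -22
a × b = (48, 3, -22)
|a × b| = √(48² + 3² + (-22)²) = √2797 ≈ 52.8867
area = ½ · 52.8867 ≈ 26.443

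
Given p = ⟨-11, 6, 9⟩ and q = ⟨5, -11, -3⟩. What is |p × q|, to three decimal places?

i: 6·(-3) - 9·(-11) = -18 - (-99) = 81
j: 9·5 - (-11)·(-3) = 45 - 33 = 12
k: (-11)·(-11) - 6·5 = 121 - 30 = 91
p × q = (81, 12, 91)
|p × q| = √(81² + 12² + 91²) = √14986 ≈ 122.4173

122.417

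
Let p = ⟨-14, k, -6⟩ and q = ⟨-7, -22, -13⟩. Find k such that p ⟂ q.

8

p · q = (-14)·(-7) + k·(-22) + (-6)·(-13) = 176 - 22k
Set equal to 0: -22k = -176, so k = 8.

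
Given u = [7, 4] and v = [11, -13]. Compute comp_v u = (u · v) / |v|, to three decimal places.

1.468

u · v = 7·11 + 4·(-13) = 77 - 52 = 25
|v| = √(121 + 169) = √290 ≈ 17.0294
comp_v u = 25 / √290 ≈ 1.468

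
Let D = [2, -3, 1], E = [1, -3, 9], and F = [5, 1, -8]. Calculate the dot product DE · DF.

DE = E − D = (-1, 0, 8)
DF = F − D = (3, 4, -9)
DE · DF = (-1)·3 + 0·4 + 8·(-9) = -3 + 0 - 72 = -75

-75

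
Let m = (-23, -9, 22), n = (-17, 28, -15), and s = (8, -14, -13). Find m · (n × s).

16579

n × s:
i: 28·(-13) - (-15)·(-14) = -364 - 210 = -574
j: (-15)·8 - (-17)·(-13) = -120 - 221 = -341
k: (-17)·(-14) - 28·8 = 238 - 224 = 14
n × s = (-574, -341, 14)
m · (n × s) = (-23)·(-574) + (-9)·(-341) + 22·14 = 13202 + 3069 + 308 = 16579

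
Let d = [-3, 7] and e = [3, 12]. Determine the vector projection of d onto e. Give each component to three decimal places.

d · e = (-3)·3 + 7·12 = -9 + 84 = 75
|e|² = 9 + 144 = 153
proj_e d = (75/153) · (3, 12) ≈ (1.471, 5.882)

(1.471, 5.882)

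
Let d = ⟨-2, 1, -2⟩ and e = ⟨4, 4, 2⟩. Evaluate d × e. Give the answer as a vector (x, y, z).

(10, -4, -12)

i: 1·2 - (-2)·4 = 2 - (-8) = 10
j: (-2)·4 - (-2)·2 = -8 - (-4) = -4
k: (-2)·4 - 1·4 = -8 - 4 = -12
d × e = (10, -4, -12)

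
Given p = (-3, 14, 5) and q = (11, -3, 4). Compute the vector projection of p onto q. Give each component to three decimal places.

(-4.144, 1.130, -1.507)

p · q = (-3)·11 + 14·(-3) + 5·4 = -33 - 42 + 20 = -55
|q|² = 121 + 9 + 16 = 146
proj_q p = (-55/146) · (11, -3, 4) ≈ (-4.144, 1.130, -1.507)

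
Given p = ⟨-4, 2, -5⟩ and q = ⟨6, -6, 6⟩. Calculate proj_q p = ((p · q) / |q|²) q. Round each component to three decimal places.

(-3.667, 3.667, -3.667)

p · q = (-4)·6 + 2·(-6) + (-5)·6 = -24 - 12 - 30 = -66
|q|² = 36 + 36 + 36 = 108
proj_q p = (-66/108) · (6, -6, 6) ≈ (-3.667, 3.667, -3.667)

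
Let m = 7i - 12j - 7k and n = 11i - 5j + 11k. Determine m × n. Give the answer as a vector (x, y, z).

i: (-12)·11 - (-7)·(-5) = -132 - 35 = -167
j: (-7)·11 - 7·11 = -77 - 77 = -154
k: 7·(-5) - (-12)·11 = -35 - (-132) = 97
m × n = (-167, -154, 97)

(-167, -154, 97)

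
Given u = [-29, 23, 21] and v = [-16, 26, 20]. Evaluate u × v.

i: 23·20 - 21·26 = 460 - 546 = -86
j: 21·(-16) - (-29)·20 = -336 - (-580) = 244
k: (-29)·26 - 23·(-16) = -754 - (-368) = -386
u × v = (-86, 244, -386)

(-86, 244, -386)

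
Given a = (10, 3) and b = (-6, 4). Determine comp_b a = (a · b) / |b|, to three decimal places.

-6.656

a · b = 10·(-6) + 3·4 = -60 + 12 = -48
|b| = √(36 + 16) = √52 ≈ 7.2111
comp_b a = -48 / √52 ≈ -6.656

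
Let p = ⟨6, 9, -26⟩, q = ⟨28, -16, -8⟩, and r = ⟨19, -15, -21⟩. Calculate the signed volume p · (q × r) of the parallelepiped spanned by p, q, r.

q × r:
i: (-16)·(-21) - (-8)·(-15) = 336 - 120 = 216
j: (-8)·19 - 28·(-21) = -152 - (-588) = 436
k: 28·(-15) - (-16)·19 = -420 - (-304) = -116
q × r = (216, 436, -116)
p · (q × r) = 6·216 + 9·436 + (-26)·(-116) = 1296 + 3924 + 3016 = 8236

8236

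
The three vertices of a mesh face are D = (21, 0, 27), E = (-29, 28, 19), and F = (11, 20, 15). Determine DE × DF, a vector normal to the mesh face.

(-176, -520, -720)

DE = (-50, 28, -8)
DF = (-10, 20, -12)
i: 28·(-12) - (-8)·20 = -336 - (-160) = -176
j: (-8)·(-10) - (-50)·(-12) = 80 - 600 = -520
k: (-50)·20 - 28·(-10) = -1000 - (-280) = -720
DE × DF = (-176, -520, -720)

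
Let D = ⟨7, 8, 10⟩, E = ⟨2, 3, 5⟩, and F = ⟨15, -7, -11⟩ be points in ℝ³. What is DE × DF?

(30, -145, 115)

DE = (-5, -5, -5)
DF = (8, -15, -21)
i: (-5)·(-21) - (-5)·(-15) = 105 - 75 = 30
j: (-5)·8 - (-5)·(-21) = -40 - 105 = -145
k: (-5)·(-15) - (-5)·8 = 75 - (-40) = 115
DE × DF = (30, -145, 115)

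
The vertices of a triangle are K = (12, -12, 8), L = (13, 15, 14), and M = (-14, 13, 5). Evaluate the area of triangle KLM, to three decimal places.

KL = (1, 27, 6),  KM = (-26, 25, -3)
i: 27·(-3) - 6·25 = -81 - 150 = -231
j: 6·(-26) - 1·(-3) = -156 - (-3) = -153
k: 1·25 - 27·(-26) = 25 - (-702) = 727
KL × KM = (-231, -153, 727)
|KL × KM| = √605299 ≈ 778.0096
area = ½ · 778.0096 ≈ 389.005

389.005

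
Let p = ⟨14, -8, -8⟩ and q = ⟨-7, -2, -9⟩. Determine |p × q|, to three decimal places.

208.125

i: (-8)·(-9) - (-8)·(-2) = 72 - 16 = 56
j: (-8)·(-7) - 14·(-9) = 56 - (-126) = 182
k: 14·(-2) - (-8)·(-7) = -28 - 56 = -84
p × q = (56, 182, -84)
|p × q| = √(56² + 182² + (-84)²) = √43316 ≈ 208.1250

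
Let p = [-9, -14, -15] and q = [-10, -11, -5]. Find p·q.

319

p · q = (-9)·(-10) + (-14)·(-11) + (-15)·(-5) = 90 + 154 + 75 = 319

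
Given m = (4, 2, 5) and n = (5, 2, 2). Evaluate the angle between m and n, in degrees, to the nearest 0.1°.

m · n = 4·5 + 2·2 + 5·2 = 20 + 4 + 10 = 34
|m|² = 16 + 4 + 25 = 45,  |m| = √45 ≈ 6.708204
|n|² = 25 + 4 + 4 = 33,  |n| = √33 ≈ 5.744563
cos θ = 34 / (6.708204 · 5.744563) ≈ 0.88230
θ = arccos(0.88230) ≈ 28.1°

28.1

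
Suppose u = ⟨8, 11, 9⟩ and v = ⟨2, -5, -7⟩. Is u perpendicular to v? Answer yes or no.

no

u · v = 8·2 + 11·(-5) + 9·(-7) = 16 - 55 - 63 = -102
Nonzero, so the vectors are not orthogonal.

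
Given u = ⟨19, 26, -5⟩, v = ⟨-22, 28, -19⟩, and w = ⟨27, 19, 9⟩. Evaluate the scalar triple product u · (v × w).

9327

v × w:
i: 28·9 - (-19)·19 = 252 - (-361) = 613
j: (-19)·27 - (-22)·9 = -513 - (-198) = -315
k: (-22)·19 - 28·27 = -418 - 756 = -1174
v × w = (613, -315, -1174)
u · (v × w) = 19·613 + 26·(-315) + (-5)·(-1174) = 11647 - 8190 + 5870 = 9327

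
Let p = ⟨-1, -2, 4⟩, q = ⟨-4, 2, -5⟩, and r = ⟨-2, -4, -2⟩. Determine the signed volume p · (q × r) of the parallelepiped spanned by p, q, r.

q × r:
i: 2·(-2) - (-5)·(-4) = -4 - 20 = -24
j: (-5)·(-2) - (-4)·(-2) = 10 - 8 = 2
k: (-4)·(-4) - 2·(-2) = 16 - (-4) = 20
q × r = (-24, 2, 20)
p · (q × r) = (-1)·(-24) + (-2)·2 + 4·20 = 24 - 4 + 80 = 100

100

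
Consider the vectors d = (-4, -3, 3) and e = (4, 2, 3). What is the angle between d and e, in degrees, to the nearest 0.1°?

d · e = (-4)·4 + (-3)·2 + 3·3 = -16 - 6 + 9 = -13
|d|² = 16 + 9 + 9 = 34,  |d| = √34 ≈ 5.830952
|e|² = 16 + 4 + 9 = 29,  |e| = √29 ≈ 5.385165
cos θ = -13 / (5.830952 · 5.385165) ≈ -0.41400
θ = arccos(-0.41400) ≈ 114.5°

114.5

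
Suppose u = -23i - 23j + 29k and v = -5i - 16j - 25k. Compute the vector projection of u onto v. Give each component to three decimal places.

u · v = (-23)·(-5) + (-23)·(-16) + 29·(-25) = 115 + 368 - 725 = -242
|v|² = 25 + 256 + 625 = 906
proj_v u = (-242/906) · (-5, -16, -25) ≈ (1.336, 4.274, 6.678)

(1.336, 4.274, 6.678)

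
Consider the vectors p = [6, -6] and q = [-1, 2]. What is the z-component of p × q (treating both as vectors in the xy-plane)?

6

6·2 - (-6)·(-1) = 12 - 6 = 6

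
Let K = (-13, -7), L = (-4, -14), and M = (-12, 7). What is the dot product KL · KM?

-89

KL = L − K = (9, -7)
KM = M − K = (1, 14)
KL · KM = 9·1 + (-7)·14 = 9 - 98 = -89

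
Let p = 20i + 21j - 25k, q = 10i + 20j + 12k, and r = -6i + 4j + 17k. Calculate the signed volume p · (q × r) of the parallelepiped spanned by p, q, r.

-3242

q × r:
i: 20·17 - 12·4 = 340 - 48 = 292
j: 12·(-6) - 10·17 = -72 - 170 = -242
k: 10·4 - 20·(-6) = 40 - (-120) = 160
q × r = (292, -242, 160)
p · (q × r) = 20·292 + 21·(-242) + (-25)·160 = 5840 - 5082 - 4000 = -3242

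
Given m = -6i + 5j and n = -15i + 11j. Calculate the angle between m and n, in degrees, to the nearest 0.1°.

3.6

m · n = (-6)·(-15) + 5·11 = 90 + 55 = 145
|m|² = 36 + 25 = 61,  |m| = √61 ≈ 7.810250
|n|² = 225 + 121 = 346,  |n| = √346 ≈ 18.601075
cos θ = 145 / (7.810250 · 18.601075) ≈ 0.99808
θ = arccos(0.99808) ≈ 3.6°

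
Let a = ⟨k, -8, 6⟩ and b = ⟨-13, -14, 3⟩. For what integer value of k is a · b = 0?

a · b = k·(-13) + (-8)·(-14) + 6·3 = 130 - 13k
Set equal to 0: -13k = -130, so k = 10.

10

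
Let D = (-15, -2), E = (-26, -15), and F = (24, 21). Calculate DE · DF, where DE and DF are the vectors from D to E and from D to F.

DE = E − D = (-11, -13)
DF = F − D = (39, 23)
DE · DF = (-11)·39 + (-13)·23 = -429 - 299 = -728

-728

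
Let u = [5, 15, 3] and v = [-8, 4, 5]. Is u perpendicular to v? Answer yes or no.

u · v = 5·(-8) + 15·4 + 3·5 = -40 + 60 + 15 = 35
Nonzero, so the vectors are not orthogonal.

no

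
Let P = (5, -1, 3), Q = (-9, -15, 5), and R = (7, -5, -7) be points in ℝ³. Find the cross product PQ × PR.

(148, -136, 84)

PQ = (-14, -14, 2)
PR = (2, -4, -10)
i: (-14)·(-10) - 2·(-4) = 140 - (-8) = 148
j: 2·2 - (-14)·(-10) = 4 - 140 = -136
k: (-14)·(-4) - (-14)·2 = 56 - (-28) = 84
PQ × PR = (148, -136, 84)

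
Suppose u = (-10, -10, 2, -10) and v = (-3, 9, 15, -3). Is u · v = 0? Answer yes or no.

u · v = (-10)·(-3) + (-10)·9 + 2·15 + (-10)·(-3) = 30 - 90 + 30 + 30 = 0
Zero, so the vectors are orthogonal.

yes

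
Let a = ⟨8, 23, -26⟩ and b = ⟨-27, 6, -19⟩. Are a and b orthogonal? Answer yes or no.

no

a · b = 8·(-27) + 23·6 + (-26)·(-19) = -216 + 138 + 494 = 416
Nonzero, so the vectors are not orthogonal.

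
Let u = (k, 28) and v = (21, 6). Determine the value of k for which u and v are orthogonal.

-8

u · v = k·21 + 28·6 = 168 + 21k
Set equal to 0: 21k = -168, so k = -8.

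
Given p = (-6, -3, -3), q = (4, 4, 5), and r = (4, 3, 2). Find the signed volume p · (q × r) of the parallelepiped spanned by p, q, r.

q × r:
i: 4·2 - 5·3 = 8 - 15 = -7
j: 5·4 - 4·2 = 20 - 8 = 12
k: 4·3 - 4·4 = 12 - 16 = -4
q × r = (-7, 12, -4)
p · (q × r) = (-6)·(-7) + (-3)·12 + (-3)·(-4) = 42 - 36 + 12 = 18

18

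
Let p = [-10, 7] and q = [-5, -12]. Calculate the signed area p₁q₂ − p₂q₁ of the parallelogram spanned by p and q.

155

(-10)·(-12) - 7·(-5) = 120 - (-35) = 155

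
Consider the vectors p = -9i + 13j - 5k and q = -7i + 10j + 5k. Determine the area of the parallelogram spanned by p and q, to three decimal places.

i: 13·5 - (-5)·10 = 65 - (-50) = 115
j: (-5)·(-7) - (-9)·5 = 35 - (-45) = 80
k: (-9)·10 - 13·(-7) = -90 - (-91) = 1
p × q = (115, 80, 1)
|p × q| = √(115² + 80² + 1²) = √19626 ≈ 140.0928

140.093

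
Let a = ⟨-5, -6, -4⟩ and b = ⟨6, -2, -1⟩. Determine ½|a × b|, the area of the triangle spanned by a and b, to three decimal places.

i: (-6)·(-1) - (-4)·(-2) = 6 - 8 = -2
j: (-4)·6 - (-5)·(-1) = -24 - 5 = -29
k: (-5)·(-2) - (-6)·6 = 10 - (-36) = 46
a × b = (-2, -29, 46)
|a × b| = √((-2)² + (-29)² + 46²) = √2961 ≈ 54.4151
area = ½ · 54.4151 ≈ 27.208

27.208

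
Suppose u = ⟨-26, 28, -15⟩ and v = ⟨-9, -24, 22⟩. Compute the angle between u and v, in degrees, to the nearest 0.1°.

u · v = (-26)·(-9) + 28·(-24) + (-15)·22 = 234 - 672 - 330 = -768
|u|² = 676 + 784 + 225 = 1685,  |u| = √1685 ≈ 41.048752
|v|² = 81 + 576 + 484 = 1141,  |v| = √1141 ≈ 33.778692
cos θ = -768 / (41.048752 · 33.778692) ≈ -0.55388
θ = arccos(-0.55388) ≈ 123.6°

123.6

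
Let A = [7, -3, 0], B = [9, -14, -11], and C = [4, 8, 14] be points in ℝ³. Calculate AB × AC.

(-33, 5, -11)

AB = (2, -11, -11)
AC = (-3, 11, 14)
i: (-11)·14 - (-11)·11 = -154 - (-121) = -33
j: (-11)·(-3) - 2·14 = 33 - 28 = 5
k: 2·11 - (-11)·(-3) = 22 - 33 = -11
AB × AC = (-33, 5, -11)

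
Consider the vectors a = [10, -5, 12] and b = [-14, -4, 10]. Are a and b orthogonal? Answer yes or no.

a · b = 10·(-14) + (-5)·(-4) + 12·10 = -140 + 20 + 120 = 0
Zero, so the vectors are orthogonal.

yes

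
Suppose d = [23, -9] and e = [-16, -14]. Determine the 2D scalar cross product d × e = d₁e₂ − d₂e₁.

-466

23·(-14) - (-9)·(-16) = -322 - 144 = -466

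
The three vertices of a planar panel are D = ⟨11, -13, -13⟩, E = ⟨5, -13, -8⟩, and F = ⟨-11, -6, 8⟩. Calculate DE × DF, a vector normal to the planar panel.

DE = (-6, 0, 5)
DF = (-22, 7, 21)
i: 0·21 - 5·7 = 0 - 35 = -35
j: 5·(-22) - (-6)·21 = -110 - (-126) = 16
k: (-6)·7 - 0·(-22) = -42 - 0 = -42
DE × DF = (-35, 16, -42)

(-35, 16, -42)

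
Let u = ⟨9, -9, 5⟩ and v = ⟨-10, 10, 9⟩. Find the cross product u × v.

(-131, -131, 0)

i: (-9)·9 - 5·10 = -81 - 50 = -131
j: 5·(-10) - 9·9 = -50 - 81 = -131
k: 9·10 - (-9)·(-10) = 90 - 90 = 0
u × v = (-131, -131, 0)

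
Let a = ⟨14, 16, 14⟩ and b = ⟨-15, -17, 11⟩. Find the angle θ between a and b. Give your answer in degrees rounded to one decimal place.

120.8

a · b = 14·(-15) + 16·(-17) + 14·11 = -210 - 272 + 154 = -328
|a|² = 196 + 256 + 196 = 648,  |a| = √648 ≈ 25.455844
|b|² = 225 + 289 + 121 = 635,  |b| = √635 ≈ 25.199206
cos θ = -328 / (25.455844 · 25.199206) ≈ -0.51133
θ = arccos(-0.51133) ≈ 120.8°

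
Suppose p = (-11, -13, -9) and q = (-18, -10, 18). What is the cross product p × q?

(-324, 360, -124)

i: (-13)·18 - (-9)·(-10) = -234 - 90 = -324
j: (-9)·(-18) - (-11)·18 = 162 - (-198) = 360
k: (-11)·(-10) - (-13)·(-18) = 110 - 234 = -124
p × q = (-324, 360, -124)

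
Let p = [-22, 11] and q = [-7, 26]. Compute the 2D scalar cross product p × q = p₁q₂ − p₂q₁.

(-22)·26 - 11·(-7) = -572 - (-77) = -495

-495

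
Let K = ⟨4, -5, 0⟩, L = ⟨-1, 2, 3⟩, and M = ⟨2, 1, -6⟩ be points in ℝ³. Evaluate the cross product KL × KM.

KL = (-5, 7, 3)
KM = (-2, 6, -6)
i: 7·(-6) - 3·6 = -42 - 18 = -60
j: 3·(-2) - (-5)·(-6) = -6 - 30 = -36
k: (-5)·6 - 7·(-2) = -30 - (-14) = -16
KL × KM = (-60, -36, -16)

(-60, -36, -16)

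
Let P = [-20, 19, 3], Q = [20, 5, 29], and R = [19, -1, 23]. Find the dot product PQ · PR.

PQ = Q − P = (40, -14, 26)
PR = R − P = (39, -20, 20)
PQ · PR = 40·39 + (-14)·(-20) + 26·20 = 1560 + 280 + 520 = 2360

2360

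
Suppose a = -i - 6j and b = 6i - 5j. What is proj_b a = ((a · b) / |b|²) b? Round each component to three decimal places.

(2.361, -1.967)

a · b = (-1)·6 + (-6)·(-5) = -6 + 30 = 24
|b|² = 36 + 25 = 61
proj_b a = (24/61) · (6, -5) ≈ (2.361, -1.967)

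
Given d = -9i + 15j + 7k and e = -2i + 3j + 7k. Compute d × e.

(84, 49, 3)

i: 15·7 - 7·3 = 105 - 21 = 84
j: 7·(-2) - (-9)·7 = -14 - (-63) = 49
k: (-9)·3 - 15·(-2) = -27 - (-30) = 3
d × e = (84, 49, 3)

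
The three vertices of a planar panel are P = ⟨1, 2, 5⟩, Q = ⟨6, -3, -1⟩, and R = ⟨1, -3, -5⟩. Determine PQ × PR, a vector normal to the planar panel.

PQ = (5, -5, -6)
PR = (0, -5, -10)
i: (-5)·(-10) - (-6)·(-5) = 50 - 30 = 20
j: (-6)·0 - 5·(-10) = 0 - (-50) = 50
k: 5·(-5) - (-5)·0 = -25 - 0 = -25
PQ × PR = (20, 50, -25)

(20, 50, -25)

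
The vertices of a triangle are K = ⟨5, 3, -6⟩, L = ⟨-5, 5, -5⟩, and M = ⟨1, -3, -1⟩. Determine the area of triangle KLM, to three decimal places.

KL = (-10, 2, 1),  KM = (-4, -6, 5)
i: 2·5 - 1·(-6) = 10 - (-6) = 16
j: 1·(-4) - (-10)·5 = -4 - (-50) = 46
k: (-10)·(-6) - 2·(-4) = 60 - (-8) = 68
KL × KM = (16, 46, 68)
|KL × KM| = √6996 ≈ 83.6421
area = ½ · 83.6421 ≈ 41.821

41.821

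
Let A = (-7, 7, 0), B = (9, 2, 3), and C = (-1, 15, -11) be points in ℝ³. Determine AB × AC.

AB = (16, -5, 3)
AC = (6, 8, -11)
i: (-5)·(-11) - 3·8 = 55 - 24 = 31
j: 3·6 - 16·(-11) = 18 - (-176) = 194
k: 16·8 - (-5)·6 = 128 - (-30) = 158
AB × AC = (31, 194, 158)

(31, 194, 158)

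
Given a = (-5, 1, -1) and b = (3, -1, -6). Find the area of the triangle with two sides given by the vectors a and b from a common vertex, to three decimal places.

16.897

i: 1·(-6) - (-1)·(-1) = -6 - 1 = -7
j: (-1)·3 - (-5)·(-6) = -3 - 30 = -33
k: (-5)·(-1) - 1·3 = 5 - 3 = 2
a × b = (-7, -33, 2)
|a × b| = √((-7)² + (-33)² + 2²) = √1142 ≈ 33.7935
area = ½ · 33.7935 ≈ 16.897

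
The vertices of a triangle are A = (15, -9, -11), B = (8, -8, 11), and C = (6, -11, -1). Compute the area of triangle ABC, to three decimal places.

70.408

AB = (-7, 1, 22),  AC = (-9, -2, 10)
i: 1·10 - 22·(-2) = 10 - (-44) = 54
j: 22·(-9) - (-7)·10 = -198 - (-70) = -128
k: (-7)·(-2) - 1·(-9) = 14 - (-9) = 23
AB × AC = (54, -128, 23)
|AB × AC| = √19829 ≈ 140.8155
area = ½ · 140.8155 ≈ 70.408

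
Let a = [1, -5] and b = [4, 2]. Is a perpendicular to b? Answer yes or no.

no

a · b = 1·4 + (-5)·2 = 4 - 10 = -6
Nonzero, so the vectors are not orthogonal.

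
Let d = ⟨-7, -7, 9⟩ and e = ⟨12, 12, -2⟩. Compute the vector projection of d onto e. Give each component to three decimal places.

(-7.644, -7.644, 1.274)

d · e = (-7)·12 + (-7)·12 + 9·(-2) = -84 - 84 - 18 = -186
|e|² = 144 + 144 + 4 = 292
proj_e d = (-186/292) · (12, 12, -2) ≈ (-7.644, -7.644, 1.274)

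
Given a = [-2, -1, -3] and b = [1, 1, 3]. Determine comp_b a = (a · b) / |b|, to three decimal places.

-3.618

a · b = (-2)·1 + (-1)·1 + (-3)·3 = -2 - 1 - 9 = -12
|b| = √(1 + 1 + 9) = √11 ≈ 3.3166
comp_b a = -12 / √11 ≈ -3.618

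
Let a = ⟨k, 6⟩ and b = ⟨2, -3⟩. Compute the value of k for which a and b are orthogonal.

a · b = k·2 + 6·(-3) = -18 + 2k
Set equal to 0: 2k = 18, so k = 9.

9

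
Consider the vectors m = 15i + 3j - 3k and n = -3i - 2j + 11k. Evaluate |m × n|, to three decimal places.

i: 3·11 - (-3)·(-2) = 33 - 6 = 27
j: (-3)·(-3) - 15·11 = 9 - 165 = -156
k: 15·(-2) - 3·(-3) = -30 - (-9) = -21
m × n = (27, -156, -21)
|m × n| = √(27² + (-156)² + (-21)²) = √25506 ≈ 159.7060

159.706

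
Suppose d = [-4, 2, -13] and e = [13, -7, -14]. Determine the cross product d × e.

i: 2·(-14) - (-13)·(-7) = -28 - 91 = -119
j: (-13)·13 - (-4)·(-14) = -169 - 56 = -225
k: (-4)·(-7) - 2·13 = 28 - 26 = 2
d × e = (-119, -225, 2)

(-119, -225, 2)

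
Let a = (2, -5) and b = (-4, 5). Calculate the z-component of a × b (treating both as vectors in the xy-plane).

2·5 - (-5)·(-4) = 10 - 20 = -10

-10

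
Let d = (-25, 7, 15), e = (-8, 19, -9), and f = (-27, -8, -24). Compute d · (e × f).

e × f:
i: 19·(-24) - (-9)·(-8) = -456 - 72 = -528
j: (-9)·(-27) - (-8)·(-24) = 243 - 192 = 51
k: (-8)·(-8) - 19·(-27) = 64 - (-513) = 577
e × f = (-528, 51, 577)
d · (e × f) = (-25)·(-528) + 7·51 + 15·577 = 13200 + 357 + 8655 = 22212

22212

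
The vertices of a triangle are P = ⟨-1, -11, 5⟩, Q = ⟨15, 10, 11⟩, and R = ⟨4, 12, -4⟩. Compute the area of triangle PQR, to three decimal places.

227.142

PQ = (16, 21, 6),  PR = (5, 23, -9)
i: 21·(-9) - 6·23 = -189 - 138 = -327
j: 6·5 - 16·(-9) = 30 - (-144) = 174
k: 16·23 - 21·5 = 368 - 105 = 263
PQ × PR = (-327, 174, 263)
|PQ × PR| = √206374 ≈ 454.2841
area = ½ · 454.2841 ≈ 227.142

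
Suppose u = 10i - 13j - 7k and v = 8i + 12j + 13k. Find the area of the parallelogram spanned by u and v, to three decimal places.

i: (-13)·13 - (-7)·12 = -169 - (-84) = -85
j: (-7)·8 - 10·13 = -56 - 130 = -186
k: 10·12 - (-13)·8 = 120 - (-104) = 224
u × v = (-85, -186, 224)
|u × v| = √((-85)² + (-186)² + 224²) = √91997 ≈ 303.3101

303.310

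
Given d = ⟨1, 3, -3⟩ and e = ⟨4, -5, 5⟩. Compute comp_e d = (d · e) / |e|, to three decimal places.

d · e = 1·4 + 3·(-5) + (-3)·5 = 4 - 15 - 15 = -26
|e| = √(16 + 25 + 25) = √66 ≈ 8.1240
comp_e d = -26 / √66 ≈ -3.200

-3.200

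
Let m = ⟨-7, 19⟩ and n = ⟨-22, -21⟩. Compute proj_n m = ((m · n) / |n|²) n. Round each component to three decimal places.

(5.827, 5.562)

m · n = (-7)·(-22) + 19·(-21) = 154 - 399 = -245
|n|² = 484 + 441 = 925
proj_n m = (-245/925) · (-22, -21) ≈ (5.827, 5.562)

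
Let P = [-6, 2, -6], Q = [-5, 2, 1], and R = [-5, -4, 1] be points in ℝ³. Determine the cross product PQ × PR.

(42, 0, -6)

PQ = (1, 0, 7)
PR = (1, -6, 7)
i: 0·7 - 7·(-6) = 0 - (-42) = 42
j: 7·1 - 1·7 = 7 - 7 = 0
k: 1·(-6) - 0·1 = -6 - 0 = -6
PQ × PR = (42, 0, -6)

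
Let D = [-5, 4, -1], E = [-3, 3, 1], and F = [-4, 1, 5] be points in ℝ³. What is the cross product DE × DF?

DE = (2, -1, 2)
DF = (1, -3, 6)
i: (-1)·6 - 2·(-3) = -6 - (-6) = 0
j: 2·1 - 2·6 = 2 - 12 = -10
k: 2·(-3) - (-1)·1 = -6 - (-1) = -5
DE × DF = (0, -10, -5)

(0, -10, -5)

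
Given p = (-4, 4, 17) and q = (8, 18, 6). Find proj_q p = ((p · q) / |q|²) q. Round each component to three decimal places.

p · q = (-4)·8 + 4·18 + 17·6 = -32 + 72 + 102 = 142
|q|² = 64 + 324 + 36 = 424
proj_q p = (142/424) · (8, 18, 6) ≈ (2.679, 6.028, 2.009)

(2.679, 6.028, 2.009)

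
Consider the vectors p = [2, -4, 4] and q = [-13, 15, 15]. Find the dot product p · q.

-26

p · q = 2·(-13) + (-4)·15 + 4·15 = -26 - 60 + 60 = -26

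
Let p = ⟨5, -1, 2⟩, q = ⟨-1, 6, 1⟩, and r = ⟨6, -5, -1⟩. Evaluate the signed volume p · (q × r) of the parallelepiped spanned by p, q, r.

q × r:
i: 6·(-1) - 1·(-5) = -6 - (-5) = -1
j: 1·6 - (-1)·(-1) = 6 - 1 = 5
k: (-1)·(-5) - 6·6 = 5 - 36 = -31
q × r = (-1, 5, -31)
p · (q × r) = 5·(-1) + (-1)·5 + 2·(-31) = -5 - 5 - 62 = -72

-72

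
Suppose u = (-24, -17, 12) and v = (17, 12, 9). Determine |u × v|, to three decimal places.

514.403

i: (-17)·9 - 12·12 = -153 - 144 = -297
j: 12·17 - (-24)·9 = 204 - (-216) = 420
k: (-24)·12 - (-17)·17 = -288 - (-289) = 1
u × v = (-297, 420, 1)
|u × v| = √((-297)² + 420² + 1²) = √264610 ≈ 514.4026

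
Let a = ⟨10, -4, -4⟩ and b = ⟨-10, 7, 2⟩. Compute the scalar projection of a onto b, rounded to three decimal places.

a · b = 10·(-10) + (-4)·7 + (-4)·2 = -100 - 28 - 8 = -136
|b| = √(100 + 49 + 4) = √153 ≈ 12.3693
comp_b a = -136 / √153 ≈ -10.995

-10.995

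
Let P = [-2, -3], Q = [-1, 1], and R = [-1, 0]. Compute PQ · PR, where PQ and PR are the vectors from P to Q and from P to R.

13

PQ = Q − P = (1, 4)
PR = R − P = (1, 3)
PQ · PR = 1·1 + 4·3 = 1 + 12 = 13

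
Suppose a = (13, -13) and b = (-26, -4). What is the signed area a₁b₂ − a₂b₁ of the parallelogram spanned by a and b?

13·(-4) - (-13)·(-26) = -52 - 338 = -390

-390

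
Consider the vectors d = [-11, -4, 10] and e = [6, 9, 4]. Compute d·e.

-62

d · e = (-11)·6 + (-4)·9 + 10·4 = -66 - 36 + 40 = -62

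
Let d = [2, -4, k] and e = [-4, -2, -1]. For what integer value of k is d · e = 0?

0

d · e = 2·(-4) + (-4)·(-2) + k·(-1) = 0 - 1k
Set equal to 0: -1k = 0, so k = 0.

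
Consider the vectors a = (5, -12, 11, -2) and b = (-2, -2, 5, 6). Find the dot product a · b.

57

a · b = 5·(-2) + (-12)·(-2) + 11·5 + (-2)·6 = -10 + 24 + 55 - 12 = 57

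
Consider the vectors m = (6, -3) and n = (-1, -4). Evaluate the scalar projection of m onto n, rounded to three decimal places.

1.455

m · n = 6·(-1) + (-3)·(-4) = -6 + 12 = 6
|n| = √(1 + 16) = √17 ≈ 4.1231
comp_n m = 6 / √17 ≈ 1.455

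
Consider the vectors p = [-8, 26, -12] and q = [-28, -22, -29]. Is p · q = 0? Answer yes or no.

p · q = (-8)·(-28) + 26·(-22) + (-12)·(-29) = 224 - 572 + 348 = 0
Zero, so the vectors are orthogonal.

yes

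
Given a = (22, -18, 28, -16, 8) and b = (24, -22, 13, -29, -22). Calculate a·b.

a · b = 22·24 + (-18)·(-22) + 28·13 + (-16)·(-29) + 8·(-22) = 528 + 396 + 364 + 464 - 176 = 1576

1576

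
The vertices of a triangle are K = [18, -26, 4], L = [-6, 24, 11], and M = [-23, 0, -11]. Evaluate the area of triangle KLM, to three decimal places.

KL = (-24, 50, 7),  KM = (-41, 26, -15)
i: 50·(-15) - 7·26 = -750 - 182 = -932
j: 7·(-41) - (-24)·(-15) = -287 - 360 = -647
k: (-24)·26 - 50·(-41) = -624 - (-2050) = 1426
KL × KM = (-932, -647, 1426)
|KL × KM| = √3320709 ≈ 1822.2813
area = ½ · 1822.2813 ≈ 911.141

911.141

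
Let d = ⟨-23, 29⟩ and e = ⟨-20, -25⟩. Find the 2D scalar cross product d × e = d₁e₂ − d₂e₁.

1155

(-23)·(-25) - 29·(-20) = 575 - (-580) = 1155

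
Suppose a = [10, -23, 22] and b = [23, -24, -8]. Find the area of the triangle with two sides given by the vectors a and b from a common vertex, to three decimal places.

483.182

i: (-23)·(-8) - 22·(-24) = 184 - (-528) = 712
j: 22·23 - 10·(-8) = 506 - (-80) = 586
k: 10·(-24) - (-23)·23 = -240 - (-529) = 289
a × b = (712, 586, 289)
|a × b| = √(712² + 586² + 289²) = √933861 ≈ 966.3648
area = ½ · 966.3648 ≈ 483.182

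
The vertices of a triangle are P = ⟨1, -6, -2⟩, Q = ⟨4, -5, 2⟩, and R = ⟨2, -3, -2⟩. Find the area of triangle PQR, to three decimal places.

PQ = (3, 1, 4),  PR = (1, 3, 0)
i: 1·0 - 4·3 = 0 - 12 = -12
j: 4·1 - 3·0 = 4 - 0 = 4
k: 3·3 - 1·1 = 9 - 1 = 8
PQ × PR = (-12, 4, 8)
|PQ × PR| = √224 ≈ 14.9666
area = ½ · 14.9666 ≈ 7.483

7.483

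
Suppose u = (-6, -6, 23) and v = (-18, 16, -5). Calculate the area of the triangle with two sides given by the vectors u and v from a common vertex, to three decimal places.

297.067

i: (-6)·(-5) - 23·16 = 30 - 368 = -338
j: 23·(-18) - (-6)·(-5) = -414 - 30 = -444
k: (-6)·16 - (-6)·(-18) = -96 - 108 = -204
u × v = (-338, -444, -204)
|u × v| = √((-338)² + (-444)² + (-204)²) = √352996 ≈ 594.1347
area = ½ · 594.1347 ≈ 297.067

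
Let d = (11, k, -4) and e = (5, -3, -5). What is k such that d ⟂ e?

25

d · e = 11·5 + k·(-3) + (-4)·(-5) = 75 - 3k
Set equal to 0: -3k = -75, so k = 25.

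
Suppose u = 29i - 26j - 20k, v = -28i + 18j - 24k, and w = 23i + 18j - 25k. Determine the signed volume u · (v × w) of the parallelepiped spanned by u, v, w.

v × w:
i: 18·(-25) - (-24)·18 = -450 - (-432) = -18
j: (-24)·23 - (-28)·(-25) = -552 - 700 = -1252
k: (-28)·18 - 18·23 = -504 - 414 = -918
v × w = (-18, -1252, -918)
u · (v × w) = 29·(-18) + (-26)·(-1252) + (-20)·(-918) = -522 + 32552 + 18360 = 50390

50390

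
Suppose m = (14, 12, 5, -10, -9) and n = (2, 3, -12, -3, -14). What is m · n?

m · n = 14·2 + 12·3 + 5·(-12) + (-10)·(-3) + (-9)·(-14) = 28 + 36 - 60 + 30 + 126 = 160

160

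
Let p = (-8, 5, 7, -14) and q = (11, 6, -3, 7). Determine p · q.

-177

p · q = (-8)·11 + 5·6 + 7·(-3) + (-14)·7 = -88 + 30 - 21 - 98 = -177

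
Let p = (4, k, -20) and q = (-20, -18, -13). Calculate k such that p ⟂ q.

p · q = 4·(-20) + k·(-18) + (-20)·(-13) = 180 - 18k
Set equal to 0: -18k = -180, so k = 10.

10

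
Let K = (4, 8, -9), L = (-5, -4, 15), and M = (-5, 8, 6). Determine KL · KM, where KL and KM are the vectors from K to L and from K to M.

KL = L − K = (-9, -12, 24)
KM = M − K = (-9, 0, 15)
KL · KM = (-9)·(-9) + (-12)·0 + 24·15 = 81 + 0 + 360 = 441

441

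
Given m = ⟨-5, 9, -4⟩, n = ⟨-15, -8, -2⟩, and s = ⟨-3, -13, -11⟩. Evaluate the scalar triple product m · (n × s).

n × s:
i: (-8)·(-11) - (-2)·(-13) = 88 - 26 = 62
j: (-2)·(-3) - (-15)·(-11) = 6 - 165 = -159
k: (-15)·(-13) - (-8)·(-3) = 195 - 24 = 171
n × s = (62, -159, 171)
m · (n × s) = (-5)·62 + 9·(-159) + (-4)·171 = -310 - 1431 - 684 = -2425

-2425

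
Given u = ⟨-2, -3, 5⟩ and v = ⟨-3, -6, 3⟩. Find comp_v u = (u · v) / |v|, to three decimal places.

5.307

u · v = (-2)·(-3) + (-3)·(-6) + 5·3 = 6 + 18 + 15 = 39
|v| = √(9 + 36 + 9) = √54 ≈ 7.3485
comp_v u = 39 / √54 ≈ 5.307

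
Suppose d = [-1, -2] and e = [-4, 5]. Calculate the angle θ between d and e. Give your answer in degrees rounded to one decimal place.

114.8

d · e = (-1)·(-4) + (-2)·5 = 4 - 10 = -6
|d|² = 1 + 4 = 5,  |d| = √5 ≈ 2.236068
|e|² = 16 + 25 = 41,  |e| = √41 ≈ 6.403124
cos θ = -6 / (2.236068 · 6.403124) ≈ -0.41906
θ = arccos(-0.41906) ≈ 114.8°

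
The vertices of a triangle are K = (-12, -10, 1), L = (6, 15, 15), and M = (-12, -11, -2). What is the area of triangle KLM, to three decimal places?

41.716

KL = (18, 25, 14),  KM = (0, -1, -3)
i: 25·(-3) - 14·(-1) = -75 - (-14) = -61
j: 14·0 - 18·(-3) = 0 - (-54) = 54
k: 18·(-1) - 25·0 = -18 - 0 = -18
KL × KM = (-61, 54, -18)
|KL × KM| = √6961 ≈ 83.4326
area = ½ · 83.4326 ≈ 41.716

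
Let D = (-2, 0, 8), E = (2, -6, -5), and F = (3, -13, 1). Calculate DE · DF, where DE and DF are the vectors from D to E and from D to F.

189

DE = E − D = (4, -6, -13)
DF = F − D = (5, -13, -7)
DE · DF = 4·5 + (-6)·(-13) + (-13)·(-7) = 20 + 78 + 91 = 189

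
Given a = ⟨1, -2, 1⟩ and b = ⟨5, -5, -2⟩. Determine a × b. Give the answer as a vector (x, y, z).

i: (-2)·(-2) - 1·(-5) = 4 - (-5) = 9
j: 1·5 - 1·(-2) = 5 - (-2) = 7
k: 1·(-5) - (-2)·5 = -5 - (-10) = 5
a × b = (9, 7, 5)

(9, 7, 5)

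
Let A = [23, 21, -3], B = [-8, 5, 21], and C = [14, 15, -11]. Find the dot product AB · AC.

183

AB = B − A = (-31, -16, 24)
AC = C − A = (-9, -6, -8)
AB · AC = (-31)·(-9) + (-16)·(-6) + 24·(-8) = 279 + 96 - 192 = 183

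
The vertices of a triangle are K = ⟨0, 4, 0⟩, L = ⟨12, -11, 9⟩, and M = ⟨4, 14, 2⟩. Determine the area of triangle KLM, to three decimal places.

108.333

KL = (12, -15, 9),  KM = (4, 10, 2)
i: (-15)·2 - 9·10 = -30 - 90 = -120
j: 9·4 - 12·2 = 36 - 24 = 12
k: 12·10 - (-15)·4 = 120 - (-60) = 180
KL × KM = (-120, 12, 180)
|KL × KM| = √46944 ≈ 216.6656
area = ½ · 216.6656 ≈ 108.333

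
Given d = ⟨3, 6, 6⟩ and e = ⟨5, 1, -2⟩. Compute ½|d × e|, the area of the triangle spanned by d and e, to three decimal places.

24.233

i: 6·(-2) - 6·1 = -12 - 6 = -18
j: 6·5 - 3·(-2) = 30 - (-6) = 36
k: 3·1 - 6·5 = 3 - 30 = -27
d × e = (-18, 36, -27)
|d × e| = √((-18)² + 36² + (-27)²) = √2349 ≈ 48.4665
area = ½ · 48.4665 ≈ 24.233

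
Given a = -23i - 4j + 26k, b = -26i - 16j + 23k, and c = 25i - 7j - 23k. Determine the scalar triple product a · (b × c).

b × c:
i: (-16)·(-23) - 23·(-7) = 368 - (-161) = 529
j: 23·25 - (-26)·(-23) = 575 - 598 = -23
k: (-26)·(-7) - (-16)·25 = 182 - (-400) = 582
b × c = (529, -23, 582)
a · (b × c) = (-23)·529 + (-4)·(-23) + 26·582 = -12167 + 92 + 15132 = 3057

3057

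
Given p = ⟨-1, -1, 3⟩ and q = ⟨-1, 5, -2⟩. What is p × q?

(-13, -5, -6)

i: (-1)·(-2) - 3·5 = 2 - 15 = -13
j: 3·(-1) - (-1)·(-2) = -3 - 2 = -5
k: (-1)·5 - (-1)·(-1) = -5 - 1 = -6
p × q = (-13, -5, -6)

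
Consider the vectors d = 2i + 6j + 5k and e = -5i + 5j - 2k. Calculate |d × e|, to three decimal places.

58.395

i: 6·(-2) - 5·5 = -12 - 25 = -37
j: 5·(-5) - 2·(-2) = -25 - (-4) = -21
k: 2·5 - 6·(-5) = 10 - (-30) = 40
d × e = (-37, -21, 40)
|d × e| = √((-37)² + (-21)² + 40²) = √3410 ≈ 58.3952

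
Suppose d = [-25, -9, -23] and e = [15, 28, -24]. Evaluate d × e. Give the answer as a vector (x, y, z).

i: (-9)·(-24) - (-23)·28 = 216 - (-644) = 860
j: (-23)·15 - (-25)·(-24) = -345 - 600 = -945
k: (-25)·28 - (-9)·15 = -700 - (-135) = -565
d × e = (860, -945, -565)

(860, -945, -565)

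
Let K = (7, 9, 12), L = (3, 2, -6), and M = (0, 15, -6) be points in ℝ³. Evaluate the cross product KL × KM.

(234, 54, -73)

KL = (-4, -7, -18)
KM = (-7, 6, -18)
i: (-7)·(-18) - (-18)·6 = 126 - (-108) = 234
j: (-18)·(-7) - (-4)·(-18) = 126 - 72 = 54
k: (-4)·6 - (-7)·(-7) = -24 - 49 = -73
KL × KM = (234, 54, -73)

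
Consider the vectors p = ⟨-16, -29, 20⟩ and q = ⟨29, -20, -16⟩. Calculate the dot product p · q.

-204

p · q = (-16)·29 + (-29)·(-20) + 20·(-16) = -464 + 580 - 320 = -204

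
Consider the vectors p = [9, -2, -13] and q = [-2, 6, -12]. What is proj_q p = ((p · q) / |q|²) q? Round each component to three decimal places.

(-1.370, 4.109, -8.217)

p · q = 9·(-2) + (-2)·6 + (-13)·(-12) = -18 - 12 + 156 = 126
|q|² = 4 + 36 + 144 = 184
proj_q p = (126/184) · (-2, 6, -12) ≈ (-1.370, 4.109, -8.217)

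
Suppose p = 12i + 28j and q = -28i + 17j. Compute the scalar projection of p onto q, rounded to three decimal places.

p · q = 12·(-28) + 28·17 = -336 + 476 = 140
|q| = √(784 + 289) = √1073 ≈ 32.7567
comp_q p = 140 / √1073 ≈ 4.274

4.274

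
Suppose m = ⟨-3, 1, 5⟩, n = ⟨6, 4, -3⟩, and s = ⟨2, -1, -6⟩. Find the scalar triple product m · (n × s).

41

n × s:
i: 4·(-6) - (-3)·(-1) = -24 - 3 = -27
j: (-3)·2 - 6·(-6) = -6 - (-36) = 30
k: 6·(-1) - 4·2 = -6 - 8 = -14
n × s = (-27, 30, -14)
m · (n × s) = (-3)·(-27) + 1·30 + 5·(-14) = 81 + 30 - 70 = 41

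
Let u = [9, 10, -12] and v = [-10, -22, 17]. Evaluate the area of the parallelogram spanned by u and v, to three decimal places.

i: 10·17 - (-12)·(-22) = 170 - 264 = -94
j: (-12)·(-10) - 9·17 = 120 - 153 = -33
k: 9·(-22) - 10·(-10) = -198 - (-100) = -98
u × v = (-94, -33, -98)
|u × v| = √((-94)² + (-33)² + (-98)²) = √19529 ≈ 139.7462

139.746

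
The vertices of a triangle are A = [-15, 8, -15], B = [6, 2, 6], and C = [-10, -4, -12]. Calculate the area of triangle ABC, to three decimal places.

AB = (21, -6, 21),  AC = (5, -12, 3)
i: (-6)·3 - 21·(-12) = -18 - (-252) = 234
j: 21·5 - 21·3 = 105 - 63 = 42
k: 21·(-12) - (-6)·5 = -252 - (-30) = -222
AB × AC = (234, 42, -222)
|AB × AC| = √105804 ≈ 325.2753
area = ½ · 325.2753 ≈ 162.638

162.638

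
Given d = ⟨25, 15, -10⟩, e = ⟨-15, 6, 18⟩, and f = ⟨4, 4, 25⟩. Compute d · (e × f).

9495

e × f:
i: 6·25 - 18·4 = 150 - 72 = 78
j: 18·4 - (-15)·25 = 72 - (-375) = 447
k: (-15)·4 - 6·4 = -60 - 24 = -84
e × f = (78, 447, -84)
d · (e × f) = 25·78 + 15·447 + (-10)·(-84) = 1950 + 6705 + 840 = 9495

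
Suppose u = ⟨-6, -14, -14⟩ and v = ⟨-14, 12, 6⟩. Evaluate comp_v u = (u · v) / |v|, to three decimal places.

-8.664

u · v = (-6)·(-14) + (-14)·12 + (-14)·6 = 84 - 168 - 84 = -168
|v| = √(196 + 144 + 36) = √376 ≈ 19.3907
comp_v u = -168 / √376 ≈ -8.664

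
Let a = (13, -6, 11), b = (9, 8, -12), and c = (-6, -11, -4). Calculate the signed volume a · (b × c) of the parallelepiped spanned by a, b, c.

b × c:
i: 8·(-4) - (-12)·(-11) = -32 - 132 = -164
j: (-12)·(-6) - 9·(-4) = 72 - (-36) = 108
k: 9·(-11) - 8·(-6) = -99 - (-48) = -51
b × c = (-164, 108, -51)
a · (b × c) = 13·(-164) + (-6)·108 + 11·(-51) = -2132 - 648 - 561 = -3341

-3341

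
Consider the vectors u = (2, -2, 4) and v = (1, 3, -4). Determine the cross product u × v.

(-4, 12, 8)

i: (-2)·(-4) - 4·3 = 8 - 12 = -4
j: 4·1 - 2·(-4) = 4 - (-8) = 12
k: 2·3 - (-2)·1 = 6 - (-2) = 8
u × v = (-4, 12, 8)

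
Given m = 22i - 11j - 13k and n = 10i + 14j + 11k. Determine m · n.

m · n = 22·10 + (-11)·14 + (-13)·11 = 220 - 154 - 143 = -77

-77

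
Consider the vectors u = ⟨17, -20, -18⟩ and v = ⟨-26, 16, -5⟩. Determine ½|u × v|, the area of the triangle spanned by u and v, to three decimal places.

i: (-20)·(-5) - (-18)·16 = 100 - (-288) = 388
j: (-18)·(-26) - 17·(-5) = 468 - (-85) = 553
k: 17·16 - (-20)·(-26) = 272 - 520 = -248
u × v = (388, 553, -248)
|u × v| = √(388² + 553² + (-248)²) = √517857 ≈ 719.6228
area = ½ · 719.6228 ≈ 359.811

359.811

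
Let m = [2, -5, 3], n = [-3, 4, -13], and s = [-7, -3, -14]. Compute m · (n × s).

n × s:
i: 4·(-14) - (-13)·(-3) = -56 - 39 = -95
j: (-13)·(-7) - (-3)·(-14) = 91 - 42 = 49
k: (-3)·(-3) - 4·(-7) = 9 - (-28) = 37
n × s = (-95, 49, 37)
m · (n × s) = 2·(-95) + (-5)·49 + 3·37 = -190 - 245 + 111 = -324

-324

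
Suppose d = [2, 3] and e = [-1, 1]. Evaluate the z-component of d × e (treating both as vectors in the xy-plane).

5

2·1 - 3·(-1) = 2 - (-3) = 5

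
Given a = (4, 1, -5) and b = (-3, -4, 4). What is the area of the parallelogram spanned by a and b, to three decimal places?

20.640

i: 1·4 - (-5)·(-4) = 4 - 20 = -16
j: (-5)·(-3) - 4·4 = 15 - 16 = -1
k: 4·(-4) - 1·(-3) = -16 - (-3) = -13
a × b = (-16, -1, -13)
|a × b| = √((-16)² + (-1)² + (-13)²) = √426 ≈ 20.6398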